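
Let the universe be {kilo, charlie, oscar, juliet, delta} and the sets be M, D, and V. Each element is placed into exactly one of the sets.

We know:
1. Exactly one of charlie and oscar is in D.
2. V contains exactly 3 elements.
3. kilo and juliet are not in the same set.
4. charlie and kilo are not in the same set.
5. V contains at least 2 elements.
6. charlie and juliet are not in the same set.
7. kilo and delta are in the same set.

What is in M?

M = {juliet}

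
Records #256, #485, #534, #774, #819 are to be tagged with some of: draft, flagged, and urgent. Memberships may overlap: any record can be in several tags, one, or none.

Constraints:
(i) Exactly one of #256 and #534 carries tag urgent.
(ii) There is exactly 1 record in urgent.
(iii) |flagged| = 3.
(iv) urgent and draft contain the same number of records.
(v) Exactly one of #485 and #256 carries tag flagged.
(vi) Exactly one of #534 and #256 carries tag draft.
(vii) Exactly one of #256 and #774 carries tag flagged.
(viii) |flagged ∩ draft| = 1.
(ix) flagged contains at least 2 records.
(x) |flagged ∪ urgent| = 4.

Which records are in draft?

draft = {#534}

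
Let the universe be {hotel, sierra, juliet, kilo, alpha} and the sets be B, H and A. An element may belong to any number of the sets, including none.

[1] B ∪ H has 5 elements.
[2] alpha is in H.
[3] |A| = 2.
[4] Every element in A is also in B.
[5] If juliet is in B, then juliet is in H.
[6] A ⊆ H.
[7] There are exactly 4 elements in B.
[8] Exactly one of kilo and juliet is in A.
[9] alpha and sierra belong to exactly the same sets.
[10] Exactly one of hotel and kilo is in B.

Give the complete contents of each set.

From (2): alpha ∈ H.
(9): sierra matches alpha: sierra ∈ H.
Suppose hotel ∉ B: no assignment then satisfies all the clues, so hotel ∈ B.

B = {alpha, hotel, juliet, sierra}; H = {alpha, hotel, juliet, kilo, sierra}; A = {hotel, juliet}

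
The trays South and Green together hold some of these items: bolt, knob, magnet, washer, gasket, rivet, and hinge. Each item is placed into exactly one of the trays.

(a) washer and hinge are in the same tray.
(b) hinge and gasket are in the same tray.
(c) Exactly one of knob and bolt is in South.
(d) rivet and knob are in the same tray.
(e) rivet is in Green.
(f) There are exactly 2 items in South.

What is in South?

South = {bolt, magnet}

From (e): rivet ∈ Green.
(d): knob matches rivet: knob ∉ South.
(d): knob matches rivet: knob ∈ Green.
(c) (exactly one): bolt ∈ South.
Suppose magnet ∉ South: no assignment then satisfies all the clues, so magnet ∈ South.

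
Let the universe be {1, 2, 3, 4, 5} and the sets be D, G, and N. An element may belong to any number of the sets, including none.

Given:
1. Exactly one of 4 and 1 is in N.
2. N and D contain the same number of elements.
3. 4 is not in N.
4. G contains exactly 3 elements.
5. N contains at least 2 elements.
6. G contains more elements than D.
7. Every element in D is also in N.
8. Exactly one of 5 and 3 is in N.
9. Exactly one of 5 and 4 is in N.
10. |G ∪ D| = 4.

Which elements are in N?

N = {1, 5}

From (3): 4 ∉ N.
(1) (exactly one): 1 ∈ N.
(7) contrapositive: 4 ∉ D.
(9) (exactly one): 5 ∈ N.
(8) (exactly one): 3 ∉ N.
(7) contrapositive: 3 ∉ D.
Suppose 2 ∈ N: no assignment then satisfies all the clues, so 2 ∉ N.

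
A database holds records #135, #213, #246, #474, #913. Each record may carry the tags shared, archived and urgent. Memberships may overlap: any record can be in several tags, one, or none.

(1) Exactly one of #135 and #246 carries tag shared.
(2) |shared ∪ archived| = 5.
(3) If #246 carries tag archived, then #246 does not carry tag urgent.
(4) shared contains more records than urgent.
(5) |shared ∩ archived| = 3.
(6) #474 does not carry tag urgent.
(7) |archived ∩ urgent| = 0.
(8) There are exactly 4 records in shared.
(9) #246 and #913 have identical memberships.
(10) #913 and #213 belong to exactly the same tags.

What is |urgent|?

0

From (6): #474 ∉ urgent.
Suppose #135 ∈ shared: no assignment then satisfies all the clues, so #135 ∉ shared.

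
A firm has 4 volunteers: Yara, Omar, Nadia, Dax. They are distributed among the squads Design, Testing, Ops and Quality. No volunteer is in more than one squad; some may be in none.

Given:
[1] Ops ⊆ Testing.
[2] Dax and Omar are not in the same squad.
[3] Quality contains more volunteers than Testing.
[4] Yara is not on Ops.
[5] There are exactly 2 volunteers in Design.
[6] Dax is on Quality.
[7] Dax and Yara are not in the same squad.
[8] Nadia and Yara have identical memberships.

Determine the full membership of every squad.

Design = {Nadia, Yara}; Testing = {}; Ops = {}; Quality = {Dax}

From (4): Yara ∉ Ops.
From (6): Dax ∈ Quality.
(2): Omar ∉ Quality.
(7): Yara ∉ Quality.
(8): Nadia matches Yara: Nadia ∉ Ops.
(8): Nadia matches Yara: Nadia ∉ Quality.
Suppose Yara ∉ Design: no assignment then satisfies all the clues, so Yara ∈ Design.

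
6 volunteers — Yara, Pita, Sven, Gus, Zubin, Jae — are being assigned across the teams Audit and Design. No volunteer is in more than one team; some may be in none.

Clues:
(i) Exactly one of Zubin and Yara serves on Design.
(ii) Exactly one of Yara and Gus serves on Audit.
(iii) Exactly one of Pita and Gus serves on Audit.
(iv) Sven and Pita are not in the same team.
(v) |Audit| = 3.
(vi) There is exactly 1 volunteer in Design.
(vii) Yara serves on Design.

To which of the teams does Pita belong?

Pita: none

From (vii): Yara ∈ Design.
(i) (exactly one): Zubin ∉ Design.
(ii) (exactly one): Gus ∈ Audit.
(iii) (exactly one): Pita ∉ Audit.
(vi): Design already has 1, so the rest are out.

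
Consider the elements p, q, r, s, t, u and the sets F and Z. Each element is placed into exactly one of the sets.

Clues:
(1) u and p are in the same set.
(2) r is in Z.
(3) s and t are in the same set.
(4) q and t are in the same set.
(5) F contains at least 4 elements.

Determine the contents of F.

F = {p, q, s, t, u}

From (2): r ∈ Z.
Suppose p ∉ F: no assignment then satisfies all the clues, so p ∈ F.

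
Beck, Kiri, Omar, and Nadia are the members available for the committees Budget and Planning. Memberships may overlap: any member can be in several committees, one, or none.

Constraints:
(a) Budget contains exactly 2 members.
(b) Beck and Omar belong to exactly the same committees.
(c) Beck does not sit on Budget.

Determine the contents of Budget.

Budget = {Kiri, Nadia}

From (c): Beck ∉ Budget.
(b): Omar matches Beck: Omar ∉ Budget.
(a): only 2 candidates remain for Budget, so all are in.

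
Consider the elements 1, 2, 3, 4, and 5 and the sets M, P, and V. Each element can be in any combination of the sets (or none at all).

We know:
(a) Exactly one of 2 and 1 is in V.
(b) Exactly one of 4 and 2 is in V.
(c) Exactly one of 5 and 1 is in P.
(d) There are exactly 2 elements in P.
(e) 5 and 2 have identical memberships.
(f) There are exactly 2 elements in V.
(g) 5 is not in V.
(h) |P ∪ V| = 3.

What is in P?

P = {1, 3}

From (g): 5 ∉ V.
(e): 2 matches 5: 2 ∉ V.
(a) (exactly one): 1 ∈ V.
(b) (exactly one): 4 ∈ V.
(f): V already has 2, so the rest are out.
Suppose 1 ∉ P: no assignment then satisfies all the clues, so 1 ∈ P.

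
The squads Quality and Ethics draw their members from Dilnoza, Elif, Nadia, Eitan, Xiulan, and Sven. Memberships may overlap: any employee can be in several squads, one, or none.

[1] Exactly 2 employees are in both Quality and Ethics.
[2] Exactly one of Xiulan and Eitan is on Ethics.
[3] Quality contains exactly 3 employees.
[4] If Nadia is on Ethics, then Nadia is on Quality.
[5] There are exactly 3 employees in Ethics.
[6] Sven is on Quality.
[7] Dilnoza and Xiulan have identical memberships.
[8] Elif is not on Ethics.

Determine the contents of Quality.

Quality = {Elif, Nadia, Sven}

From (6): Sven ∈ Quality.
From (8): Elif ∉ Ethics.
Suppose Dilnoza ∈ Quality: no assignment then satisfies all the clues, so Dilnoza ∉ Quality.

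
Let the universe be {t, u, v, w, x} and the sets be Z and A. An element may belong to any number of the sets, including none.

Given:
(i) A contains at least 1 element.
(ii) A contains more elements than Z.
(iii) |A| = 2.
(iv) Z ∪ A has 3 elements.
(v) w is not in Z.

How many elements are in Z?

1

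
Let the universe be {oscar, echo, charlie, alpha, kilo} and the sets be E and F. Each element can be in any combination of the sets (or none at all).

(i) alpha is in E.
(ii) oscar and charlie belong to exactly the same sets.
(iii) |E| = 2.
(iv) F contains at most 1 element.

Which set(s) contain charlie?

charlie: none

From (i): alpha ∈ E.
Suppose charlie ∈ E: no assignment then satisfies all the clues, so charlie ∉ E.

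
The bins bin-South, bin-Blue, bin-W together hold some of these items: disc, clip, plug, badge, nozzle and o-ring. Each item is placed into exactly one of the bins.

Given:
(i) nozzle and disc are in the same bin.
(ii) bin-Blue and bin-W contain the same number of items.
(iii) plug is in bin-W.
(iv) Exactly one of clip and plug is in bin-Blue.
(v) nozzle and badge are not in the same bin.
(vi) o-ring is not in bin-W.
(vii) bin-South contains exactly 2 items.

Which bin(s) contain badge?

badge: bin-W

From (iii): plug ∈ bin-W.
From (vi): o-ring ∉ bin-W.
(iv) (exactly one): clip ∈ bin-Blue.
Suppose badge ∈ bin-South: no assignment then satisfies all the clues, so badge ∉ bin-South.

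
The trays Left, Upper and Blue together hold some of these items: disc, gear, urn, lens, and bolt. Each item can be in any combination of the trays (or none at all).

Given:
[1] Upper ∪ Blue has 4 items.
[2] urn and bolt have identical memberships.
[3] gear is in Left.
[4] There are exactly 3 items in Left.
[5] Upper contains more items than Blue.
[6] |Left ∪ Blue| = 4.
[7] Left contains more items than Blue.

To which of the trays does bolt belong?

bolt: Left, Upper

From (3): gear ∈ Left.
Suppose bolt ∉ Left: no assignment then satisfies all the clues, so bolt ∈ Left.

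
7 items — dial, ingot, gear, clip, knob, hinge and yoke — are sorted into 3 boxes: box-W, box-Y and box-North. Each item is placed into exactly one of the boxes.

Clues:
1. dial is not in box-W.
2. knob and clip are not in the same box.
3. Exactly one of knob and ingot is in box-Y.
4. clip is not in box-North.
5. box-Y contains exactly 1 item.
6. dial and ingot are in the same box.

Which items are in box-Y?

box-Y = {knob}

From (1): dial ∉ box-W.
From (4): clip ∉ box-North.
(6): ingot matches dial: ingot ∉ box-W.
Suppose dial ∈ box-Y: no assignment then satisfies all the clues, so dial ∉ box-Y.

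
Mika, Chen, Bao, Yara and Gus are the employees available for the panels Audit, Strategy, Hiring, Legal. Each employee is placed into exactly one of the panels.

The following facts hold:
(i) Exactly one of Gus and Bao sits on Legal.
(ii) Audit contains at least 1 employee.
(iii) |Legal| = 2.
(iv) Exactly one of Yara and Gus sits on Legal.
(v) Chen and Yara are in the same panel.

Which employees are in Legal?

Legal = {Gus, Mika}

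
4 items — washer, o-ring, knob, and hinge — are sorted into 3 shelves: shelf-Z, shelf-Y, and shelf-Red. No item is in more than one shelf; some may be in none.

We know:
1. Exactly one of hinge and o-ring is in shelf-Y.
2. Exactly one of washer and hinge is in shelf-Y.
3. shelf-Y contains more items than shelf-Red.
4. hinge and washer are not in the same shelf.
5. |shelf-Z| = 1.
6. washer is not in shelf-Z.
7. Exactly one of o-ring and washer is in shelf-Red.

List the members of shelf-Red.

shelf-Red = {washer}

From (6): washer ∉ shelf-Z.
Suppose washer ∉ shelf-Red: no assignment then satisfies all the clues, so washer ∈ shelf-Red.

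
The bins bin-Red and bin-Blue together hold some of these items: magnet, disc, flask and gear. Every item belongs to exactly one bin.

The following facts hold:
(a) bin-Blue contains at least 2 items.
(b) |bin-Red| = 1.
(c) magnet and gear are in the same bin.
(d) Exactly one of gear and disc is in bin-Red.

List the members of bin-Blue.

bin-Blue = {flask, gear, magnet}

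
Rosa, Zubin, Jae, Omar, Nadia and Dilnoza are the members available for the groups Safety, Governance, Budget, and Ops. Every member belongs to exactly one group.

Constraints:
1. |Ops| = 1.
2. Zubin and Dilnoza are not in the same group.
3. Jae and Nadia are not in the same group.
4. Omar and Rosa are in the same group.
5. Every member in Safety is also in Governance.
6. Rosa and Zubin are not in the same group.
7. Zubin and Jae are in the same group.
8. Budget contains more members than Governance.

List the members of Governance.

Governance = {Jae, Zubin}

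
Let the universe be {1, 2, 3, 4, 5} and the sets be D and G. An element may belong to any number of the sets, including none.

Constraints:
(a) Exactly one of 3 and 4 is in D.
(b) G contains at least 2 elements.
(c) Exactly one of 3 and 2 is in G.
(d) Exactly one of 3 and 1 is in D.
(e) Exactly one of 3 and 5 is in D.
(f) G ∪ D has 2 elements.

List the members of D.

D = {3}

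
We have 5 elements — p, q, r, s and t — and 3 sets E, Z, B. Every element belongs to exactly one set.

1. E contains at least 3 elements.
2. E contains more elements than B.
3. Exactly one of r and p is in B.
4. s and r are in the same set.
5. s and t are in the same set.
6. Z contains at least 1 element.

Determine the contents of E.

E = {r, s, t}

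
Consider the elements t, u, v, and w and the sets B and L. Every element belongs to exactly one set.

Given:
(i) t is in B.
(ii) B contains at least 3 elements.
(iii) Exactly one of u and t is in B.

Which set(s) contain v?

v: B

From (i): t ∈ B.
(iii) (exactly one): u ∉ B.
Only one set left: u ∈ L.
(ii): only 3 candidates remain for B, so all are in.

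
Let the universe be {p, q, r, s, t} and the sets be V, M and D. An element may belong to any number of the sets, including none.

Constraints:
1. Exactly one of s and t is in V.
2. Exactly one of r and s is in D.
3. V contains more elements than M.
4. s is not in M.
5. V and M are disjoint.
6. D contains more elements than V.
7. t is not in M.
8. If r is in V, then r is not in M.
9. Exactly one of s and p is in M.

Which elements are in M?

M = {p}

From (4): s ∉ M.
From (7): t ∉ M.
(9) (exactly one): p ∈ M.
(5) (disjoint): p ∉ V.
Suppose q ∈ M: no assignment then satisfies all the clues, so q ∉ M.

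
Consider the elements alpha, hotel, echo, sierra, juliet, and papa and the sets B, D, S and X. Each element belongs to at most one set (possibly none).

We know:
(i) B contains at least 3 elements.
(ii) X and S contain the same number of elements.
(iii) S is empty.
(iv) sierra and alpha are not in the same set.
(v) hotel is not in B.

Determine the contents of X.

X = {}

From (v): hotel ∉ B.
(iii): S already has 0, so the rest are out.
Suppose alpha ∈ X: no assignment then satisfies all the clues, so alpha ∉ X.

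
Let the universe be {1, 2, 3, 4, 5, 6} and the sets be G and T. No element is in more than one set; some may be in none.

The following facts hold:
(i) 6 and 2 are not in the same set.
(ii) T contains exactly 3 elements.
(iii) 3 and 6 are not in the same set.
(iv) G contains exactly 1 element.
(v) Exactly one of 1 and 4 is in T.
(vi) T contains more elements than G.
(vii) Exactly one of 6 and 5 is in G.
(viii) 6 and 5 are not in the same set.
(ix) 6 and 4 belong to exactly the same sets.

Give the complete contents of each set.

G = {5}; T = {1, 2, 3}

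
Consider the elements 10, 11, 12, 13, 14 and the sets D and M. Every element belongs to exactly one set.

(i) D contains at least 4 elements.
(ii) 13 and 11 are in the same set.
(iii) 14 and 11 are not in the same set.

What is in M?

M = {14}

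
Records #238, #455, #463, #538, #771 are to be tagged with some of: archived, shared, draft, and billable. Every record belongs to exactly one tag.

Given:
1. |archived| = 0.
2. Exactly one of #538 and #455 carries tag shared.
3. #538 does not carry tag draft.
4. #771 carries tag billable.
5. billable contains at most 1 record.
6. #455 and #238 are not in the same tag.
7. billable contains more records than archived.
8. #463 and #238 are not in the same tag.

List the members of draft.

From (3): #538 ∉ draft.
From (4): #771 ∈ billable.
(1): archived already has 0, so the rest are out.
(5): billable already has 1, so the rest are out.
Only one tag left: #538 ∈ shared.
(2) (exactly one): #455 ∉ shared.
Only one tag left: #455 ∈ draft.
(6): #238 ∉ draft.
Only one tag left: #238 ∈ shared.
(8): #463 ∉ shared.
Only one tag left: #463 ∈ draft.

draft = {#455, #463}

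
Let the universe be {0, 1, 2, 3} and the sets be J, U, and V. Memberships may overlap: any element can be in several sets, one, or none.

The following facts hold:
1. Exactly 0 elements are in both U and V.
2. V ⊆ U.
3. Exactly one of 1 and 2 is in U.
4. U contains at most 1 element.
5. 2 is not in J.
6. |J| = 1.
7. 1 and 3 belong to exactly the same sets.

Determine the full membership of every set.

J = {0}; U = {2}; V = {}

From (5): 2 ∉ J.
Suppose 0 ∉ J: no assignment then satisfies all the clues, so 0 ∈ J.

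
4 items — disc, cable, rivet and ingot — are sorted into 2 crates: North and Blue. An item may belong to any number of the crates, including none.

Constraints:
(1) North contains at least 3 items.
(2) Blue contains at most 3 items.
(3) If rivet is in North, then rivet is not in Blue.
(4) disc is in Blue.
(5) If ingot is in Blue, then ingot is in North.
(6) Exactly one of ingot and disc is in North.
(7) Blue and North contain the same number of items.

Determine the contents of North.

North = {cable, ingot, rivet}

From (4): disc ∈ Blue.
Suppose disc ∈ North: no assignment then satisfies all the clues, so disc ∉ North.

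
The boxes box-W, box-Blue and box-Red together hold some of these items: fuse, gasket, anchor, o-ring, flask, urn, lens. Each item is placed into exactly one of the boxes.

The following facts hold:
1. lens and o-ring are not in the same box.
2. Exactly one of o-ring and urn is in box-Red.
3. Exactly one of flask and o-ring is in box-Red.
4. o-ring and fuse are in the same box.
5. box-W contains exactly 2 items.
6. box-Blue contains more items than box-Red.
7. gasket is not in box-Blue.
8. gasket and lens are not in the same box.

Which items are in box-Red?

box-Red = {fuse, o-ring}

From (7): gasket ∉ box-Blue.
Suppose fuse ∉ box-Red: no assignment then satisfies all the clues, so fuse ∈ box-Red.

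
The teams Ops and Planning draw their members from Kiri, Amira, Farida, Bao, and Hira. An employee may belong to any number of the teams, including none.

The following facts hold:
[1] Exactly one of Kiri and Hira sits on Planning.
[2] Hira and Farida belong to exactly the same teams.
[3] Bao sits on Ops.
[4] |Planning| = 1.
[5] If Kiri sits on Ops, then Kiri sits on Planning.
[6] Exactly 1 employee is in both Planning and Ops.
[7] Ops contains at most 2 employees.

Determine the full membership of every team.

Ops = {Bao, Kiri}; Planning = {Kiri}

From (3): Bao ∈ Ops.
Suppose Kiri ∉ Ops: no assignment then satisfies all the clues, so Kiri ∈ Ops.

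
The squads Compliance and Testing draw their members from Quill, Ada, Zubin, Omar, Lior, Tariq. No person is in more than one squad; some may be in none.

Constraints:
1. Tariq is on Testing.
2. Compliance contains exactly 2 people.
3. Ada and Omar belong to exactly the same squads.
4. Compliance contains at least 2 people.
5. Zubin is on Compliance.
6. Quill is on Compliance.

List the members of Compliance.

Compliance = {Quill, Zubin}

From (1): Tariq ∈ Testing.
From (5): Zubin ∈ Compliance.
From (6): Quill ∈ Compliance.
(2): Compliance already has 2, so the rest are out.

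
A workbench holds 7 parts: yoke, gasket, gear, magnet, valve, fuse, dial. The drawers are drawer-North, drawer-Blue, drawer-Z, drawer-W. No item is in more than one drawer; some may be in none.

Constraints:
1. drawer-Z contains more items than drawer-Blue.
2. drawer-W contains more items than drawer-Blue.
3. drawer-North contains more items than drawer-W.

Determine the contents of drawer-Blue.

drawer-Blue = {}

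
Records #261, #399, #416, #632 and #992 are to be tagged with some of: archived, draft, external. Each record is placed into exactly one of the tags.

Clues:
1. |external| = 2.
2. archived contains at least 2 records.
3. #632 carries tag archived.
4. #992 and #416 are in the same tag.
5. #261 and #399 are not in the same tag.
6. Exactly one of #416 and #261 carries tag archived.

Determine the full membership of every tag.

archived = {#261, #632}; draft = {#399}; external = {#416, #992}

From (3): #632 ∈ archived.
Suppose #261 ∉ archived: no assignment then satisfies all the clues, so #261 ∈ archived.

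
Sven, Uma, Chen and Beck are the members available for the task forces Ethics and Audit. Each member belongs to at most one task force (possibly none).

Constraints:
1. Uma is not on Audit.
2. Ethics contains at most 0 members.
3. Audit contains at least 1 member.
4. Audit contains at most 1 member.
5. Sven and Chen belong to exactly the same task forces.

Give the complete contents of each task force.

Ethics = {}; Audit = {Beck}

From (1): Uma ∉ Audit.
(2): Ethics already has 0, so the rest are out.
Suppose Sven ∈ Audit: no assignment then satisfies all the clues, so Sven ∉ Audit.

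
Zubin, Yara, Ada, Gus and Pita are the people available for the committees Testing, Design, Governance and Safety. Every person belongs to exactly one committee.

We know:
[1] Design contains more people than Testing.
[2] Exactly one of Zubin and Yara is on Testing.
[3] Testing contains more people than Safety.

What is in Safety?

Safety = {}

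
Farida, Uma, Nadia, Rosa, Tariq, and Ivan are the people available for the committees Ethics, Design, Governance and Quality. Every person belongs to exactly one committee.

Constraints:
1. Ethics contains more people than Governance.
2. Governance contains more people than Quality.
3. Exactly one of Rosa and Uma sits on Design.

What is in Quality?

Quality = {}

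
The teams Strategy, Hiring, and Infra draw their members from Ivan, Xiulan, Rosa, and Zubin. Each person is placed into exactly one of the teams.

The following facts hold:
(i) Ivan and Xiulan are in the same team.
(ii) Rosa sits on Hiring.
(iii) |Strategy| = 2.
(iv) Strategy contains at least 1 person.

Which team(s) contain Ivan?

From (ii): Rosa ∈ Hiring.
Suppose Ivan ∉ Strategy: no assignment then satisfies all the clues, so Ivan ∈ Strategy.

Ivan: Strategy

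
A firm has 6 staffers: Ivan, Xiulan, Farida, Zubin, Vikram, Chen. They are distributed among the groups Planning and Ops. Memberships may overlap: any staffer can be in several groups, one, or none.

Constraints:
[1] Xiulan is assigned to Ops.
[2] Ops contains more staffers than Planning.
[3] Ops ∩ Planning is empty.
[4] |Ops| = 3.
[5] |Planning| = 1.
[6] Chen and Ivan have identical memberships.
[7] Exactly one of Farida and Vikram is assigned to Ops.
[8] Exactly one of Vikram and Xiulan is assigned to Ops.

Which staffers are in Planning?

Planning = {Vikram}

From (1): Xiulan ∈ Ops.
(3) (disjoint): Xiulan ∉ Planning.
(8) (exactly one): Vikram ∉ Ops.
(7) (exactly one): Farida ∈ Ops.
(3) (disjoint): Farida ∉ Planning.
Suppose Ivan ∈ Planning: no assignment then satisfies all the clues, so Ivan ∉ Planning.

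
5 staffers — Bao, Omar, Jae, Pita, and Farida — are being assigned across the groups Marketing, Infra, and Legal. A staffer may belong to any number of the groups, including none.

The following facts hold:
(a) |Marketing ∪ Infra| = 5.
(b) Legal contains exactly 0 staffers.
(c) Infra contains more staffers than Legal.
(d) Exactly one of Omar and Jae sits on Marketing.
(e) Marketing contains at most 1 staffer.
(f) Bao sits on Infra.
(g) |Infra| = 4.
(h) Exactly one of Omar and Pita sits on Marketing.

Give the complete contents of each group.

Marketing = {Omar}; Infra = {Bao, Farida, Jae, Pita}; Legal = {}

From (f): Bao ∈ Infra.
(b): Legal already has 0, so the rest are out.
Suppose Bao ∈ Marketing: no assignment then satisfies all the clues, so Bao ∉ Marketing.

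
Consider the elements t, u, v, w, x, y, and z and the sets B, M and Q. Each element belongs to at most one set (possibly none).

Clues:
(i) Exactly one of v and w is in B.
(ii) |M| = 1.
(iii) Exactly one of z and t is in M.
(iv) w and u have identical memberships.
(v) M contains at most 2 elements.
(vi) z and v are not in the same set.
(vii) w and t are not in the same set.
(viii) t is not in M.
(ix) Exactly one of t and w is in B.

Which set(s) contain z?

From (viii): t ∉ M.
(iii) (exactly one): z ∈ M.
(vi): v ∉ M.
(ii): M already has 1, so the rest are out.

z: M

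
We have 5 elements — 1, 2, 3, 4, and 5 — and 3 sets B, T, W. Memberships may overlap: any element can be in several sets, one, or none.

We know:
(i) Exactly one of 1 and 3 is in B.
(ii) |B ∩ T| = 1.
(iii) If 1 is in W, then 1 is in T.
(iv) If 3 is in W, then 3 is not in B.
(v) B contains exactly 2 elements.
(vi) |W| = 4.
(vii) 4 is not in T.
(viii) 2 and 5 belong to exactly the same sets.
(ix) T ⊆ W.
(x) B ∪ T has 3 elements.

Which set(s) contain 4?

From (vii): 4 ∉ T.
Suppose 4 ∉ B: no assignment then satisfies all the clues, so 4 ∈ B.

4: B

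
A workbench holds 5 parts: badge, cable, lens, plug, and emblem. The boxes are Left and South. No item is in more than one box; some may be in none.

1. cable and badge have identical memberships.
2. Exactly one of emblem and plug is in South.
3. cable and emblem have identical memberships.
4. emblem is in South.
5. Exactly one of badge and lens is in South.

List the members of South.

From (4): emblem ∈ South.
(2) (exactly one): plug ∉ South.
(3): cable matches emblem: cable ∉ Left.
(3): cable matches emblem: cable ∈ South.
(1): badge matches cable: badge ∉ Left.
(1): badge matches cable: badge ∈ South.
(5) (exactly one): lens ∉ South.

South = {badge, cable, emblem}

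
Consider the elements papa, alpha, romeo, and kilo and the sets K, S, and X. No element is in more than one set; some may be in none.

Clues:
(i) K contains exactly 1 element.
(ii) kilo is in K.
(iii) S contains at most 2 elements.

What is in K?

K = {kilo}

From (ii): kilo ∈ K.
(i): K already has 1, so the rest are out.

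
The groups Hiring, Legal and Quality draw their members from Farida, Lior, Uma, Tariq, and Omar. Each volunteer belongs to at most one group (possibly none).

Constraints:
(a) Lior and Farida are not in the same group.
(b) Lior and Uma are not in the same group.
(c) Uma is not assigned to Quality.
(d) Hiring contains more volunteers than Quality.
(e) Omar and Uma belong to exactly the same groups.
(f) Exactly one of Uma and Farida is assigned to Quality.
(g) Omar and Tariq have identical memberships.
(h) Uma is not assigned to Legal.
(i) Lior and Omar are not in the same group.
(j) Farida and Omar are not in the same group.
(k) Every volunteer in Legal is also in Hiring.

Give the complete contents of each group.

From (c): Uma ∉ Quality.
From (h): Uma ∉ Legal.
(e): Omar matches Uma: Omar ∉ Legal.
(e): Omar matches Uma: Omar ∉ Quality.
(f) (exactly one): Farida ∈ Quality.
(g): Tariq matches Omar: Tariq ∉ Legal.
(g): Tariq matches Omar: Tariq ∉ Quality.
(a): Lior ∉ Quality.
Suppose Lior ∈ Hiring: no assignment then satisfies all the clues, so Lior ∉ Hiring.

Hiring = {Omar, Tariq, Uma}; Legal = {}; Quality = {Farida}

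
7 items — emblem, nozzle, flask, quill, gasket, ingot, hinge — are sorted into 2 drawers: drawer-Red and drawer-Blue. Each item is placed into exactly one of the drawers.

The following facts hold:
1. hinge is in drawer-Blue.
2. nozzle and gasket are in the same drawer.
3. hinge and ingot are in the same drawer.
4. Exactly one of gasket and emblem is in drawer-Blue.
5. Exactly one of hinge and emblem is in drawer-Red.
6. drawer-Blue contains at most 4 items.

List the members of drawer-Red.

From (1): hinge ∈ drawer-Blue.
(3): ingot matches hinge: ingot ∉ drawer-Red.
(3): ingot matches hinge: ingot ∈ drawer-Blue.
(5) (exactly one): emblem ∈ drawer-Red.
(4) (exactly one): gasket ∈ drawer-Blue.
(2): nozzle matches gasket: nozzle ∉ drawer-Red.
(2): nozzle matches gasket: nozzle ∈ drawer-Blue.
(6): drawer-Blue already has 4, so the rest are out.
Only one drawer left: flask ∈ drawer-Red.
Only one drawer left: quill ∈ drawer-Red.

drawer-Red = {emblem, flask, quill}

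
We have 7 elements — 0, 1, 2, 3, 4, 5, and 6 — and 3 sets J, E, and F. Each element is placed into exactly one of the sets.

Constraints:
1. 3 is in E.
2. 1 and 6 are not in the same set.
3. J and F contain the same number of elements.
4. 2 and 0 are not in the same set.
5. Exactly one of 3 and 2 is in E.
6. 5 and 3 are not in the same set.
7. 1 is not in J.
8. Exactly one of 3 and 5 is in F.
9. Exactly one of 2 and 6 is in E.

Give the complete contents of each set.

From (1): 3 ∈ E.
From (7): 1 ∉ J.
(5) (exactly one): 2 ∉ E.
(6): 5 ∉ E.
(8) (exactly one): 5 ∈ F.
(9) (exactly one): 6 ∈ E.
(2): 1 ∉ E.
Only one set left: 1 ∈ F.
Suppose 0 ∈ J: no assignment then satisfies all the clues, so 0 ∉ J.

J = {2, 4}; E = {0, 3, 6}; F = {1, 5}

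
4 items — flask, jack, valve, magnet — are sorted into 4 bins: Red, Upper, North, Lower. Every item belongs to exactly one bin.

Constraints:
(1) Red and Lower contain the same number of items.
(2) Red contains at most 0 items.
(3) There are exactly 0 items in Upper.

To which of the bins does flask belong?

(2): Red already has 0, so the rest are out.
(3): Upper already has 0, so the rest are out.
Suppose flask ∉ North: no assignment then satisfies all the clues, so flask ∈ North.

flask: North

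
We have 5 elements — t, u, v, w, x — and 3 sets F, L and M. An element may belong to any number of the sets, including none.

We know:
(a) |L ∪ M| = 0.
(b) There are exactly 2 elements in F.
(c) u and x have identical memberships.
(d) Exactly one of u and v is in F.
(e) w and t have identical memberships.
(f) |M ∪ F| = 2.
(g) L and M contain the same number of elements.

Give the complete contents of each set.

F = {u, x}; L = {}; M = {}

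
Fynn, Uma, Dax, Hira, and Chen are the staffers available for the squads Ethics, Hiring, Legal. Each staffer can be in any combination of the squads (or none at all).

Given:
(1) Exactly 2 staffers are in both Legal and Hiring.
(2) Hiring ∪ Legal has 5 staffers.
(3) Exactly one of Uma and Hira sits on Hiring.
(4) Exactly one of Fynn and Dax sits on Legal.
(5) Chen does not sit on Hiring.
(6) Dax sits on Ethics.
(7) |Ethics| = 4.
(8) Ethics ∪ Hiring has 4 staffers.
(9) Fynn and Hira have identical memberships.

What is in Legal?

Legal = {Chen, Fynn, Hira, Uma}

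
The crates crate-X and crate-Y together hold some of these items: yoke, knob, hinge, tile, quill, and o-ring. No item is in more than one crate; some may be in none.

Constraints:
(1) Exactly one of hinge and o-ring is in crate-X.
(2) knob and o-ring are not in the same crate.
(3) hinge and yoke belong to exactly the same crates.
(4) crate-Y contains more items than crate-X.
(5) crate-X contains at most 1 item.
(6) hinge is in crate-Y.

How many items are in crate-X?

1

From (6): hinge ∈ crate-Y.
(1) (exactly one): o-ring ∈ crate-X.
(2): knob ∉ crate-X.
(3): yoke matches hinge: yoke ∉ crate-X.
(3): yoke matches hinge: yoke ∈ crate-Y.
(5): crate-X already has 1, so the rest are out.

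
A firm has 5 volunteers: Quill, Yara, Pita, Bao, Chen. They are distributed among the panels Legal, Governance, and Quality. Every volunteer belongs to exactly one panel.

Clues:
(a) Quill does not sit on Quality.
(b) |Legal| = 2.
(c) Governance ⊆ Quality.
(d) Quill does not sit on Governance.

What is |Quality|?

From (a): Quill ∉ Quality.
From (d): Quill ∉ Governance.
Only one panel left: Quill ∈ Legal.
Suppose Yara ∈ Governance: no assignment then satisfies all the clues, so Yara ∉ Governance.

3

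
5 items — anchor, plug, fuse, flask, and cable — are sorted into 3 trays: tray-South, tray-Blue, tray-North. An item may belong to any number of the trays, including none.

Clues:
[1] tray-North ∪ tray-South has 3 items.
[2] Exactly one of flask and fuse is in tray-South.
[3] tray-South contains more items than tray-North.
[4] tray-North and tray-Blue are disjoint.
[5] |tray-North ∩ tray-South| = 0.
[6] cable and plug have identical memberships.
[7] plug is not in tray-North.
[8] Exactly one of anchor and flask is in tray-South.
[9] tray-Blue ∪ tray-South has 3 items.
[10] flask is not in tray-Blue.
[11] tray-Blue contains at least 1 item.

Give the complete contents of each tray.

From (7): plug ∉ tray-North.
From (10): flask ∉ tray-Blue.
(6): cable matches plug: cable ∉ tray-North.
Suppose anchor ∈ tray-South: no assignment then satisfies all the clues, so anchor ∉ tray-South.

tray-South = {cable, flask, plug}; tray-Blue = {cable, plug}; tray-North = {}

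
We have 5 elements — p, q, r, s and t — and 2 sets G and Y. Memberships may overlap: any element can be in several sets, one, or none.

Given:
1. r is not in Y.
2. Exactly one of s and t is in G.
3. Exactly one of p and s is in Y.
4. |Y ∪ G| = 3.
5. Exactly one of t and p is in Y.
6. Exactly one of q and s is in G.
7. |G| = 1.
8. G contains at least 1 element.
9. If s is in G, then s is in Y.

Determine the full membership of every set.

G = {s}; Y = {q, s, t}

From (1): r ∉ Y.
Suppose p ∈ G: no assignment then satisfies all the clues, so p ∉ G.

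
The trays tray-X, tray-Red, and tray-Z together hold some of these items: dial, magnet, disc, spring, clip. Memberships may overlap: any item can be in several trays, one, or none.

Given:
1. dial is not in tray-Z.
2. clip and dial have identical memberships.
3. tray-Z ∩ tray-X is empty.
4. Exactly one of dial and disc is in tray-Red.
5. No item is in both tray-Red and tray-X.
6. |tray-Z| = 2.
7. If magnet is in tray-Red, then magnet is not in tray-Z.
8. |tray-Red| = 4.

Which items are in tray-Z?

tray-Z = {disc, spring}

From (1): dial ∉ tray-Z.
(2): clip matches dial: clip ∉ tray-Z.
Suppose magnet ∈ tray-Z: no assignment then satisfies all the clues, so magnet ∉ tray-Z.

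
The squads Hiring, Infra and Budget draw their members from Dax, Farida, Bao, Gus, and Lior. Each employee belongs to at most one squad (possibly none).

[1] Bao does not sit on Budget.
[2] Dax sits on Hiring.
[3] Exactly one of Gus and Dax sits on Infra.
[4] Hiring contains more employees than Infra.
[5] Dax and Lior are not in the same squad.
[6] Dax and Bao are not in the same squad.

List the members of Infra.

Infra = {Gus}

From (1): Bao ∉ Budget.
From (2): Dax ∈ Hiring.
(3) (exactly one): Gus ∈ Infra.
(5): Lior ∉ Hiring.
(6): Bao ∉ Hiring.
Suppose Farida ∈ Infra: no assignment then satisfies all the clues, so Farida ∉ Infra.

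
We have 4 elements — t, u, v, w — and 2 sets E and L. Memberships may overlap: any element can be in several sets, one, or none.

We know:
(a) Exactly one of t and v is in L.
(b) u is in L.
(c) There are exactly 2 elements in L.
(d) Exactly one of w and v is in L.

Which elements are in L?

L = {u, v}

From (b): u ∈ L.
Suppose t ∈ L: no assignment then satisfies all the clues, so t ∉ L.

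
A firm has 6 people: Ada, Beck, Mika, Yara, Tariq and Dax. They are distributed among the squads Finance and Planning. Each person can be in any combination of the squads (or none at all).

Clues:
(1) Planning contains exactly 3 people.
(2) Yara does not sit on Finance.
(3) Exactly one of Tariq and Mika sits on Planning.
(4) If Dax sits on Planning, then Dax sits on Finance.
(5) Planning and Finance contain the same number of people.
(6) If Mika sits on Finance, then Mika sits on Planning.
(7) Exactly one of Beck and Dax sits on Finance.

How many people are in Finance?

3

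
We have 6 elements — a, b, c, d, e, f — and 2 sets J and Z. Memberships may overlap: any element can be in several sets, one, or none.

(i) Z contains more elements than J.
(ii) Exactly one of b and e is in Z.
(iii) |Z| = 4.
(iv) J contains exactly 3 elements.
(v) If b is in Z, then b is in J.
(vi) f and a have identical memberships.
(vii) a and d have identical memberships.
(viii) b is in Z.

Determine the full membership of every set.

J = {b, c, e}; Z = {a, b, d, f}

From (viii): b ∈ Z.
(ii) (exactly one): e ∉ Z.
(v): b ∈ J.
Suppose a ∈ J: no assignment then satisfies all the clues, so a ∉ J.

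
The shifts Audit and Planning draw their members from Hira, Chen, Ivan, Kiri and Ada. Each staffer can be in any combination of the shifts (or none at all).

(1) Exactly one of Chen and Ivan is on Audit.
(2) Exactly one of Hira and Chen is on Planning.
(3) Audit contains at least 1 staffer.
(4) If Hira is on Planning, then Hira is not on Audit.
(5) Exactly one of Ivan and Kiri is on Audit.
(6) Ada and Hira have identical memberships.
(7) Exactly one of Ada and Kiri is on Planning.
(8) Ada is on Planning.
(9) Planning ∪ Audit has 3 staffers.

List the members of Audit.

Audit = {Ivan}

From (8): Ada ∈ Planning.
(6): Hira matches Ada: Hira ∈ Planning.
(7) (exactly one): Kiri ∉ Planning.
(2) (exactly one): Chen ∉ Planning.
(4): Hira ∉ Audit.
(6): Ada matches Hira: Ada ∉ Audit.
Suppose Chen ∈ Audit: no assignment then satisfies all the clues, so Chen ∉ Audit.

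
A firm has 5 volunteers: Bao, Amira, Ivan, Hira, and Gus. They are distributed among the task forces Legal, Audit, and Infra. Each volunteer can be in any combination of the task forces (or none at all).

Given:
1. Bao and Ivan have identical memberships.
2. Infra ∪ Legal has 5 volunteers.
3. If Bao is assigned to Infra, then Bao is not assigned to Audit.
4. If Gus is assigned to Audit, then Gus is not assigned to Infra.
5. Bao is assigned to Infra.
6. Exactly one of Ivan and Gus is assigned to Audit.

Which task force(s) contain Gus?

Gus: Audit, Legal

From (5): Bao ∈ Infra.
(1): Ivan matches Bao: Ivan ∈ Infra.
(3): Bao ∉ Audit.
(1): Ivan matches Bao: Ivan ∉ Audit.
(6) (exactly one): Gus ∈ Audit.
(4): Gus ∉ Infra.
Suppose Gus ∉ Legal: no assignment then satisfies all the clues, so Gus ∈ Legal.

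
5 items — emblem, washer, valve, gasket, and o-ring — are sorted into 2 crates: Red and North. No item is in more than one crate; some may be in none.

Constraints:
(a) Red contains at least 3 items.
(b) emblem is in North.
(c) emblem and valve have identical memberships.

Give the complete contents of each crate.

Red = {gasket, o-ring, washer}; North = {emblem, valve}

From (b): emblem ∈ North.
(c): valve matches emblem: valve ∉ Red.
(c): valve matches emblem: valve ∈ North.
(a): only 3 candidates remain for Red, so all are in.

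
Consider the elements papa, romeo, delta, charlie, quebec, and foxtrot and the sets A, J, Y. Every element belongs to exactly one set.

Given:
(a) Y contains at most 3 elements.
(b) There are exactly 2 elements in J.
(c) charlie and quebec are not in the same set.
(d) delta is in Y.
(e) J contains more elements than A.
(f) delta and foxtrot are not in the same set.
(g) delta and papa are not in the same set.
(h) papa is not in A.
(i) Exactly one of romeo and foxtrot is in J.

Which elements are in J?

J = {foxtrot, papa}

From (d): delta ∈ Y.
From (h): papa ∉ A.
(f): foxtrot ∉ Y.
(g): papa ∉ Y.
Only one set left: papa ∈ J.
Suppose romeo ∈ J: no assignment then satisfies all the clues, so romeo ∉ J.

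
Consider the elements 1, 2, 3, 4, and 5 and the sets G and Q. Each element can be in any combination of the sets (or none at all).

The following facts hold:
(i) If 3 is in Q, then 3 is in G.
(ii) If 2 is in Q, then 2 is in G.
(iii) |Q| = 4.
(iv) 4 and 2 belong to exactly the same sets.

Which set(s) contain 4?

4: G, Q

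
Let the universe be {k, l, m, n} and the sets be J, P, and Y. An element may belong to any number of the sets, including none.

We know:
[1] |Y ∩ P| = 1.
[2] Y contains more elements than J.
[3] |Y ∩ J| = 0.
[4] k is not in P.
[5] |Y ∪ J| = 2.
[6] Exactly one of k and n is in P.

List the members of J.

J = {}

From (4): k ∉ P.
(6) (exactly one): n ∈ P.
Suppose k ∈ J: no assignment then satisfies all the clues, so k ∉ J.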